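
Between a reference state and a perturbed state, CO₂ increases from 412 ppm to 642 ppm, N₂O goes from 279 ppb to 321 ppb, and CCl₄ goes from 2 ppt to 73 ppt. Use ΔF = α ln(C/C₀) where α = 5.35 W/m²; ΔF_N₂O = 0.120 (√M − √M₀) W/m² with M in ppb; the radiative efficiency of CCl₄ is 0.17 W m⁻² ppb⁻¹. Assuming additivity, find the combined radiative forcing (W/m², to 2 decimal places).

ΔF = 2.53 W/m²

CO₂: 5.35 × ln(642/412) = 5.35 × ln(1.55825) = 5.35 × 0.44356 = 2.3730 W/m².
N₂O: 0.120 × (√321 − √279) = 0.120 × (17.9165 − 16.7033) = 0.120 × 1.2132 = 0.1456 W/m².
CCl₄: Δ = 73 − 2 = 71 ppt = 0.071 ppb; ΔF = 0.17 × 0.071 = 0.0121 W/m².
Total ΔF = 2.3730 + 0.1456 + 0.0121 = 2.5307 W/m².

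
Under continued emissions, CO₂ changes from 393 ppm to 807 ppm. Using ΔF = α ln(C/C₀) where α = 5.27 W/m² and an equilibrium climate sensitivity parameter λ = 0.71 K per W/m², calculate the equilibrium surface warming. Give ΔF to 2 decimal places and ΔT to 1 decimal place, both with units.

ΔF = 3.79 W/m²; ΔT = 2.7 K

CO₂: 5.27 × ln(807/393) = 5.27 × ln(2.05344) = 5.27 × 0.71952 = 3.7919 W/m².
ΔT = λ ΔF = 0.71 × 3.79 = 2.6909 K.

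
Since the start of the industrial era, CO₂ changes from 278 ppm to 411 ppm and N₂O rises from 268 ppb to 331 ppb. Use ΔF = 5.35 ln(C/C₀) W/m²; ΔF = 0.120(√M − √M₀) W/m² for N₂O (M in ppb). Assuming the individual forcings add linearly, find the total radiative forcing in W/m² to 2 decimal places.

CO₂: 5.35 × ln(411/278) = 5.35 × ln(1.47842) = 5.35 × 0.39097 = 2.0917 W/m².
N₂O: 0.120 × (√331 − √268) = 0.120 × (18.1934 − 16.3707) = 0.120 × 1.8227 = 0.2187 W/m².
Total ΔF = 2.0917 + 0.2187 = 2.3104 W/m².

ΔF = 2.31 W/m²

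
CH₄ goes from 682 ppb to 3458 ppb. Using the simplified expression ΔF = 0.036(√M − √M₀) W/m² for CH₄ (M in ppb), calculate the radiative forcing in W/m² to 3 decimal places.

CH₄: 0.036 × (√3458 − √682) = 0.036 × (58.8048 − 26.1151) = 0.036 × 32.6897 = 1.1768 W/m².

ΔF = 1.177 W/m²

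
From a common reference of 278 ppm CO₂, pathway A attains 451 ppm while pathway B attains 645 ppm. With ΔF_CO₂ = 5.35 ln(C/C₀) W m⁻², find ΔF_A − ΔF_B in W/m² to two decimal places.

ΔF_A = 5.35 ln(451/278) = 5.35 × 0.48385 = 2.5886 W/m².
ΔF_B = 5.35 ln(645/278) = 5.35 × 0.84163 = 4.5027 W/m².
Difference: 2.5886 − 4.5027 = -1.9141 W/m².
(Equivalently, ΔF_A − ΔF_B = 5.35 ln(451/645) = 5.35 × -0.35778 = -1.9141 W/m².)

ΔF_A − ΔF_B = -1.91 W/m²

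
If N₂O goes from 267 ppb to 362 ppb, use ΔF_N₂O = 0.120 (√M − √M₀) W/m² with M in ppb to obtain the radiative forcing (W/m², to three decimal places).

N₂O: 0.120 × (√362 − √267) = 0.120 × (19.0263 − 16.3401) = 0.120 × 2.6862 = 0.3223 W/m².

ΔF = 0.322 W/m²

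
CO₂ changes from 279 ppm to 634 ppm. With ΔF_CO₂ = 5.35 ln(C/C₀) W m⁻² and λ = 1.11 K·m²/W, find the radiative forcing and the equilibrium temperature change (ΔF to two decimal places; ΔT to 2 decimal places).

ΔF = 4.39 W/m²; ΔT = 4.87 K

CO₂: 5.35 × ln(634/279) = 5.35 × ln(2.27240) = 5.35 × 0.82084 = 4.3915 W/m².
ΔT = λ ΔF = 1.11 × 4.39 = 4.8729 K.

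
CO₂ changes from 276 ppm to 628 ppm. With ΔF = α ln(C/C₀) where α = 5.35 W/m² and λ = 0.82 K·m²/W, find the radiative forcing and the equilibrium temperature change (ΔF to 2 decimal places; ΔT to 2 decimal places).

ΔF = 4.40 W/m²; ΔT = 3.61 K

CO₂: 5.35 × ln(628/276) = 5.35 × ln(2.27536) = 5.35 × 0.82214 = 4.3984 W/m².
ΔT = λ ΔF = 0.82 × 4.40 = 3.6080 K.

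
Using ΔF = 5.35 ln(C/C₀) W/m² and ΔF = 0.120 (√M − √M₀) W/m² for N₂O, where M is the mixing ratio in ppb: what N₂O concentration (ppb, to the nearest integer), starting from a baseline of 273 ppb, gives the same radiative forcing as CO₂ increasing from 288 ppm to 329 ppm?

CO₂ forcing: 5.35 × ln(329/288) = 5.35 × 0.133097 = 0.71207 W/m².
Set 0.120(√M − √273) = 0.71207: √M = 0.71207/0.120 + √273 = 5.9339 + 16.5227 = 22.4566.
M = (22.4566)² = 504.30 ppb.

M ≈ 504 ppb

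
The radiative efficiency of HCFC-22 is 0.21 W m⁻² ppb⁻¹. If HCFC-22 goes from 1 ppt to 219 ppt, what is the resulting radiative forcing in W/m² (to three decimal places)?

ΔF = 0.046 W/m²

HCFC-22: Δ = 219 − 1 = 218 ppt = 0.218 ppb; ΔF = 0.21 × 0.218 = 0.0458 W/m².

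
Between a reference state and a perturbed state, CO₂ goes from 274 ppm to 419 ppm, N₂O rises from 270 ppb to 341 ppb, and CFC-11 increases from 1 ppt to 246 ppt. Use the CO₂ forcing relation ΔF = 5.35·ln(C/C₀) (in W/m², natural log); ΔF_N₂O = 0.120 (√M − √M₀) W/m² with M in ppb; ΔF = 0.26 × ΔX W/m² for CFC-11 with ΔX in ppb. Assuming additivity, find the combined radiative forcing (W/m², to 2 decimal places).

ΔF = 2.58 W/m²

CO₂: 5.35 × ln(419/274) = 5.35 × ln(1.52920) = 5.35 × 0.42474 = 2.2724 W/m².
N₂O: 0.120 × (√341 − √270) = 0.120 × (18.4662 − 16.4317) = 0.120 × 2.0345 = 0.2441 W/m².
CFC-11: Δ = 246 − 1 = 245 ppt = 0.245 ppb; ΔF = 0.26 × 0.245 = 0.0637 W/m².
Total ΔF = 2.2724 + 0.2441 + 0.0637 = 2.5802 W/m².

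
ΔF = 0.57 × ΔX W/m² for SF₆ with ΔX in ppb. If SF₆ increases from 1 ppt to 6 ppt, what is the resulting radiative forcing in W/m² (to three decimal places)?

SF₆: Δ = 6 − 1 = 5 ppt = 0.005 ppb; ΔF = 0.57 × 0.005 = 0.0029 W/m².

ΔF = 0.003 W/m²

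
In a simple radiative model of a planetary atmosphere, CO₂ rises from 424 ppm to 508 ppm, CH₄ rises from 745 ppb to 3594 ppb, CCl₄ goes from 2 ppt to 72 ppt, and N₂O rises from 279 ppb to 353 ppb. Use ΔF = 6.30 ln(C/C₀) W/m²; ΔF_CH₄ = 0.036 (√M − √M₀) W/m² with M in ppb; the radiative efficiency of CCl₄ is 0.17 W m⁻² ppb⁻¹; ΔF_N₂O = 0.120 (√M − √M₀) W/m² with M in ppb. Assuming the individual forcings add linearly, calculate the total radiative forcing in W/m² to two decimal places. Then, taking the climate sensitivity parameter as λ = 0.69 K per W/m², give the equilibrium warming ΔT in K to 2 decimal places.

CO₂: 6.30 × ln(508/424) = 6.30 × ln(1.19811) = 6.30 × 0.18075 = 1.1387 W/m².
CH₄: 0.036 × (√3594 − √745) = 0.036 × (59.9500 − 27.2947) = 0.036 × 32.6553 = 1.1756 W/m².
CCl₄: Δ = 72 − 2 = 70 ppt = 0.070 ppb; ΔF = 0.17 × 0.070 = 0.0119 W/m².
N₂O: 0.120 × (√353 − √279) = 0.120 × (18.7883 − 16.7033) = 0.120 × 2.0850 = 0.2502 W/m².
Total ΔF = 1.1387 + 1.1756 + 0.0119 + 0.2502 = 2.5764 W/m².
ΔT = λ ΔF = 0.69 × 2.58 = 1.7802 K.

ΔF = 2.58 W/m²; ΔT = 1.78 K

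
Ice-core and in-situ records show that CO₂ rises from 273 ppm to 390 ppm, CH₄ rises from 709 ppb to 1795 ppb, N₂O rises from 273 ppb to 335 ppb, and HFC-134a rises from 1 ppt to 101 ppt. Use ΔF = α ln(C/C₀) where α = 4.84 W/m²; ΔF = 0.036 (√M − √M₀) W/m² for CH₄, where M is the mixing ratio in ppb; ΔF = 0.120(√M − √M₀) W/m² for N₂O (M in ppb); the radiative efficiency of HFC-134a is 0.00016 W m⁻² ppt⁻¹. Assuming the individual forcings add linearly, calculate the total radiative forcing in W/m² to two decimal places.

ΔF = 2.52 W/m²

CO₂: 4.84 × ln(390/273) = 4.84 × ln(1.42857) = 4.84 × 0.35667 = 1.7263 W/m².
CH₄: 0.036 × (√1795 − √709) = 0.036 × (42.3674 − 26.6271) = 0.036 × 15.7403 = 0.5667 W/m².
N₂O: 0.120 × (√335 − √273) = 0.120 × (18.3030 − 16.5227) = 0.120 × 1.7803 = 0.2136 W/m².
HFC-134a: ΔF = 0.00016 × (101 − 1) = 0.00016 × 100 = 0.0160 W/m².
Total ΔF = 1.7263 + 0.5667 + 0.2136 + 0.0160 = 2.5226 W/m².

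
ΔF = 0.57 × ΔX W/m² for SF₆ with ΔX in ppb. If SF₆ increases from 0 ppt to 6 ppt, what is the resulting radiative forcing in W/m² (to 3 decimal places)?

ΔF = 0.003 W/m²

SF₆: Δ = 6 − 0 = 6 ppt = 0.006 ppb; ΔF = 0.57 × 0.006 = 0.0034 W/m².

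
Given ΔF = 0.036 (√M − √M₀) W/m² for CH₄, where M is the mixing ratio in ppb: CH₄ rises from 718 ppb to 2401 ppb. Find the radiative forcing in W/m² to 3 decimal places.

ΔF = 0.799 W/m²

CH₄: 0.036 × (√2401 − √718) = 0.036 × (49.0000 − 26.7955) = 0.036 × 22.2045 = 0.7994 W/m².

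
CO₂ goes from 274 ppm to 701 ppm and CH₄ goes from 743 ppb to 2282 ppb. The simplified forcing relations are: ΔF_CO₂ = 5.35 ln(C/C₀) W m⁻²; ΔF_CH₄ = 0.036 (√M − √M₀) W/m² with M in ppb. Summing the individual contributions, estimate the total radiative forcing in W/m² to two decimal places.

CO₂: 5.35 × ln(701/274) = 5.35 × ln(2.55839) = 5.35 × 0.93938 = 5.0257 W/m².
CH₄: 0.036 × (√2282 − √743) = 0.036 × (47.7703 − 27.2580) = 0.036 × 20.5123 = 0.7384 W/m².
Total ΔF = 5.0257 + 0.7384 = 5.7641 W/m².

ΔF = 5.76 W/m²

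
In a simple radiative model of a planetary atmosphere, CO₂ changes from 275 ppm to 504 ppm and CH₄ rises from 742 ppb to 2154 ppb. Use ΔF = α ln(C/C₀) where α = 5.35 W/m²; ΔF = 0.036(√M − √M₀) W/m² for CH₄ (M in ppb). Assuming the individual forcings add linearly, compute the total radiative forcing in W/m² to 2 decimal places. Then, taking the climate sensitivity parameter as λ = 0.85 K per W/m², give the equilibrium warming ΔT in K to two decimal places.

ΔF = 3.93 W/m²; ΔT = 3.34 K

CO₂: 5.35 × ln(504/275) = 5.35 × ln(1.83273) = 5.35 × 0.60581 = 3.2411 W/m².
CH₄: 0.036 × (√2154 − √742) = 0.036 × (46.4112 − 27.2397) = 0.036 × 19.1715 = 0.6902 W/m².
Total ΔF = 3.2411 + 0.6902 = 3.9313 W/m².
ΔT = λ ΔF = 0.85 × 3.93 = 3.3405 K.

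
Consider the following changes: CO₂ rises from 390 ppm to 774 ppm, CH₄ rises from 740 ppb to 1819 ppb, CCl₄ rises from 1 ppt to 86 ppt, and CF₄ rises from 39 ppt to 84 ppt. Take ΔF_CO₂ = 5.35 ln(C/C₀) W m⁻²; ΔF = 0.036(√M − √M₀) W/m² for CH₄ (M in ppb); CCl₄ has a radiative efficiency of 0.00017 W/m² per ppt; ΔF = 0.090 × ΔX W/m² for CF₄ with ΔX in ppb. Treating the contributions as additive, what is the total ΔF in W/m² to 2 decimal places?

CO₂: 5.35 × ln(774/390) = 5.35 × ln(1.98462) = 5.35 × 0.68543 = 3.6671 W/m².
CH₄: 0.036 × (√1819 − √740) = 0.036 × (42.6497 − 27.2029) = 0.036 × 15.4468 = 0.5561 W/m².
CCl₄: ΔF = 0.00017 × (86 − 1) = 0.00017 × 85 = 0.0145 W/m².
CF₄: Δ = 84 − 39 = 45 ppt = 0.045 ppb; ΔF = 0.090 × 0.045 = 0.0041 W/m².
Total ΔF = 3.6671 + 0.5561 + 0.0145 + 0.0041 = 4.2418 W/m².

ΔF = 4.24 W/m²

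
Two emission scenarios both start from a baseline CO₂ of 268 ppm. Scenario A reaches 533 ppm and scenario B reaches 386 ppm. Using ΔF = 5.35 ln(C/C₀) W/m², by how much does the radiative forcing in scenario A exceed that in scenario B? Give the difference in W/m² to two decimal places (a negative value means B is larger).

ΔF_A − ΔF_B = 1.73 W/m²

ΔF_A = 5.35 ln(533/268) = 5.35 × 0.68753 = 3.6783 W/m².
ΔF_B = 5.35 ln(386/268) = 5.35 × 0.36485 = 1.9519 W/m².
Difference: 3.6783 − 1.9519 = 1.7264 W/m².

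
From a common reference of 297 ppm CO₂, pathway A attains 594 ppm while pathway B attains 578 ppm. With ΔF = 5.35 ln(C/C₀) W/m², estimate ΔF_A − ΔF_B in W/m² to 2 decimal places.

ΔF_A = 5.35 ln(594/297) = 5.35 × 0.69315 = 3.7084 W/m².
ΔF_B = 5.35 ln(578/297) = 5.35 × 0.66584 = 3.5622 W/m².
Difference: 3.7084 − 3.5622 = 0.1462 W/m².

ΔF_A − ΔF_B = 0.15 W/m²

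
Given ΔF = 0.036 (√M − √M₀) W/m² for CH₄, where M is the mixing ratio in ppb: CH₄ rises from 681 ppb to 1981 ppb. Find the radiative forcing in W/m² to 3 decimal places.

ΔF = 0.663 W/m²

CH₄: 0.036 × (√1981 − √681) = 0.036 × (44.5084 − 26.0960) = 0.036 × 18.4124 = 0.6628 W/m².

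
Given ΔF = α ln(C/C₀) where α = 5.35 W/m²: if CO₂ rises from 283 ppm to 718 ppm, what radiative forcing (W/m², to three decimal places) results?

CO₂ absorption bands are partially saturated, so forcing scales with the logarithm of the concentration ratio.
CO₂: 5.35 × ln(718/283) = 5.35 × ln(2.53710) = 5.35 × 0.93102 = 4.9810 W/m².

ΔF = 4.981 W/m²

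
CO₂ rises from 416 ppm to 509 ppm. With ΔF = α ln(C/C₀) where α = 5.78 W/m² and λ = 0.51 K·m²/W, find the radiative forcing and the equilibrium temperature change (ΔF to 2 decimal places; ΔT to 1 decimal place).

ΔF = 1.17 W/m²; ΔT = 0.6 K

CO₂: 5.78 × ln(509/416) = 5.78 × ln(1.22356) = 5.78 × 0.20176 = 1.1662 W/m².
ΔT = λ ΔF = 0.51 × 1.17 = 0.5967 K.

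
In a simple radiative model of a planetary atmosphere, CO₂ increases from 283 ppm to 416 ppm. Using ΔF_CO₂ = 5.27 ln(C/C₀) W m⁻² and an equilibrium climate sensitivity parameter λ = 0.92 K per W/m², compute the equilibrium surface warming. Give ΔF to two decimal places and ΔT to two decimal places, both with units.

CO₂: 5.27 × ln(416/283) = 5.27 × ln(1.46996) = 5.27 × 0.38524 = 2.0302 W/m².
ΔT = λ ΔF = 0.92 × 2.03 = 1.8676 K.

ΔF = 2.03 W/m²; ΔT = 1.87 K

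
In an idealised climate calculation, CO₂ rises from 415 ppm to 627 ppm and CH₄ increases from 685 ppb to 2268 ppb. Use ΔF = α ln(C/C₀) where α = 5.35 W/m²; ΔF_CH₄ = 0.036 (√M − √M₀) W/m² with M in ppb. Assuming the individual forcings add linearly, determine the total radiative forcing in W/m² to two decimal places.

ΔF = 2.98 W/m²

CO₂: 5.35 × ln(627/415) = 5.35 × ln(1.51084) = 5.35 × 0.41267 = 2.2078 W/m².
CH₄: 0.036 × (√2268 − √685) = 0.036 × (47.6235 − 26.1725) = 0.036 × 21.4510 = 0.7722 W/m².
Total ΔF = 2.2078 + 0.7722 = 2.9800 W/m².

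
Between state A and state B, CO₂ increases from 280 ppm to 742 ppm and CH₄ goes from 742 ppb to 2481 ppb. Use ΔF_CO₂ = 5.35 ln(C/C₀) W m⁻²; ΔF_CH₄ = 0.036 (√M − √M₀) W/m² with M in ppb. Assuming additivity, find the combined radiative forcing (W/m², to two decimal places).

ΔF = 6.03 W/m²

CO₂: 5.35 × ln(742/280) = 5.35 × ln(2.65000) = 5.35 × 0.97456 = 5.2139 W/m².
CH₄: 0.036 × (√2481 − √742) = 0.036 × (49.8096 − 27.2397) = 0.036 × 22.5699 = 0.8125 W/m².
Total ΔF = 5.2139 + 0.8125 = 6.0264 W/m².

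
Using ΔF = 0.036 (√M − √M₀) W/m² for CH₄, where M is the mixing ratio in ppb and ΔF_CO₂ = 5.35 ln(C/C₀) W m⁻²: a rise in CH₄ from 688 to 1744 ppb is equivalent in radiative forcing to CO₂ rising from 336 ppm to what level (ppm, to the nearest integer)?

C ≈ 373 ppm

CH₄ forcing: 0.036 × (√1744 − √688) = 0.036 × (41.7612 − 26.2298) = 0.036 × 15.5314 = 0.55913 W/m².
Set 5.35 ln(C/336) = 0.55913: ln(C/336) = 0.55913/5.35 = 0.10451, so C = 336 × e^0.10451 = 336 × 1.11017 = 373.02 ppm.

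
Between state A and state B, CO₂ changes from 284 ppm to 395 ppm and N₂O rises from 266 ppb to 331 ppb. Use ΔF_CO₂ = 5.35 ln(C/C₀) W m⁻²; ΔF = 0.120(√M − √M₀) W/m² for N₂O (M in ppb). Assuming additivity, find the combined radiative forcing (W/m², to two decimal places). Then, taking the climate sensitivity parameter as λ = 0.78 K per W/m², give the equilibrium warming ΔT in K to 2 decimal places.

CO₂: 5.35 × ln(395/284) = 5.35 × ln(1.39085) = 5.35 × 0.32992 = 1.7651 W/m².
N₂O: 0.120 × (√331 − √266) = 0.120 × (18.1934 − 16.3095) = 0.120 × 1.8839 = 0.2261 W/m².
Total ΔF = 1.7651 + 0.2261 = 1.9912 W/m².
ΔT = λ ΔF = 0.78 × 1.99 = 1.5522 K.

ΔF = 1.99 W/m²; ΔT = 1.55 K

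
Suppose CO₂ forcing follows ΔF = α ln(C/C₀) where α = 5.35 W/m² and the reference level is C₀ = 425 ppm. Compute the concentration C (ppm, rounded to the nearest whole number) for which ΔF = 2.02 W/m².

C ≈ 620 ppm

Set 5.35 ln(C/425) = 2.02, so ln(C/425) = 2.02/5.35 = 0.37757.
Then C/425 = e^0.37757 = 1.45874, giving C = 425 × 1.45874 = 619.96 ppm.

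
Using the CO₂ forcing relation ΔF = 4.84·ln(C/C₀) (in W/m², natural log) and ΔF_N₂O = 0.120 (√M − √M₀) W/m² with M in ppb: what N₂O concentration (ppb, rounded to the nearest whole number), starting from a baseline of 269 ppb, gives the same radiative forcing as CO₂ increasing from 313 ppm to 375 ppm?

CO₂ forcing: 4.84 × ln(375/313) = 4.84 × 0.180723 = 0.87470 W/m².
Set 0.120(√M − √269) = 0.87470: √M = 0.87470/0.120 + √269 = 7.2892 + 16.4012 = 23.6904.
M = (23.6904)² = 561.24 ppb.

M ≈ 561 ppb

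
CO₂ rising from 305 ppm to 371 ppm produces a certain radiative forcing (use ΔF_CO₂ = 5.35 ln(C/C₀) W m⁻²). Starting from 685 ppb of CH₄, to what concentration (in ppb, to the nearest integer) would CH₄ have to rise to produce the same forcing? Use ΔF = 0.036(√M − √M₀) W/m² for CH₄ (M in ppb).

CO₂ forcing: 5.35 × ln(371/305) = 5.35 × 0.195890 = 1.04801 W/m².
Set 0.036(√M − √685) = 1.04801: √M = 1.04801/0.036 + √685 = 29.1114 + 26.1725 = 55.2839.
M = (55.2839)² = 3056.31 ppb.

M ≈ 3056 ppb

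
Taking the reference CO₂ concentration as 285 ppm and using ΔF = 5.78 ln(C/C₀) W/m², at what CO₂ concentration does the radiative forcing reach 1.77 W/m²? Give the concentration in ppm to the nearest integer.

C ≈ 387 ppm

Set 5.78 ln(C/285) = 1.77, so ln(C/285) = 1.77/5.78 = 0.30623.
Then C/285 = e^0.30623 = 1.35829, giving C = 285 × 1.35829 = 387.11 ppm.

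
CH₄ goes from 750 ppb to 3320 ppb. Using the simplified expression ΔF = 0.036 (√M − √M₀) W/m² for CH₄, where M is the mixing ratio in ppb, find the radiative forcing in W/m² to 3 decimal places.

ΔF = 1.088 W/m²

CH₄: 0.036 × (√3320 − √750) = 0.036 × (57.6194 − 27.3861) = 0.036 × 30.2333 = 1.0884 W/m².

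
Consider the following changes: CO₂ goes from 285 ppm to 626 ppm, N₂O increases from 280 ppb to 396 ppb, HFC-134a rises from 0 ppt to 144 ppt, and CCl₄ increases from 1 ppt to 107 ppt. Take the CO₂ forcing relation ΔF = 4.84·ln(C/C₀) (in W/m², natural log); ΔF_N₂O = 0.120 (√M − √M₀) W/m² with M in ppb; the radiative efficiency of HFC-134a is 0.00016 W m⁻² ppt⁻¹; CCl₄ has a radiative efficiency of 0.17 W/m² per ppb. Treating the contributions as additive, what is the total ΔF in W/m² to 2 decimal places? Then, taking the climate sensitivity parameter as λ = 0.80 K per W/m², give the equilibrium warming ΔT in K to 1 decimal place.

CO₂: 4.84 × ln(626/285) = 4.84 × ln(2.19649) = 4.84 × 0.78686 = 3.8084 W/m².
N₂O: 0.120 × (√396 − √280) = 0.120 × (19.8997 − 16.7332) = 0.120 × 3.1665 = 0.3800 W/m².
HFC-134a: ΔF = 0.00016 × (144 − 0) = 0.00016 × 144 = 0.0230 W/m².
CCl₄: Δ = 107 − 1 = 106 ppt = 0.106 ppb; ΔF = 0.17 × 0.106 = 0.0180 W/m².
Total ΔF = 3.8084 + 0.3800 + 0.0230 + 0.0180 = 4.2294 W/m².
ΔT = λ ΔF = 0.80 × 4.23 = 3.3840 K.

ΔF = 4.23 W/m²; ΔT = 3.4 K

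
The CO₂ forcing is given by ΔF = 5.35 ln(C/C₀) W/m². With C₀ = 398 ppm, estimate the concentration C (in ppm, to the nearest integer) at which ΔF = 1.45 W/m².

C ≈ 522 ppm

Set 5.35 ln(C/398) = 1.45, so ln(C/398) = 1.45/5.35 = 0.27103.
Then C/398 = e^0.27103 = 1.31131, giving C = 398 × 1.31131 = 521.90 ppm.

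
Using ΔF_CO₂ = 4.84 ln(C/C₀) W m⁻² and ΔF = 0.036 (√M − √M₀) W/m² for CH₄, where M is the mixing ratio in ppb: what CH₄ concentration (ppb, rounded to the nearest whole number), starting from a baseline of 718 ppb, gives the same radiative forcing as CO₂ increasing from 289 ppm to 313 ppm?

CO₂ forcing: 4.84 × ln(313/289) = 4.84 × 0.079777 = 0.38612 W/m².
Set 0.036(√M − √718) = 0.38612: √M = 0.38612/0.036 + √718 = 10.7256 + 26.7955 = 37.5211.
M = (37.5211)² = 1407.83 ppb.

M ≈ 1408 ppb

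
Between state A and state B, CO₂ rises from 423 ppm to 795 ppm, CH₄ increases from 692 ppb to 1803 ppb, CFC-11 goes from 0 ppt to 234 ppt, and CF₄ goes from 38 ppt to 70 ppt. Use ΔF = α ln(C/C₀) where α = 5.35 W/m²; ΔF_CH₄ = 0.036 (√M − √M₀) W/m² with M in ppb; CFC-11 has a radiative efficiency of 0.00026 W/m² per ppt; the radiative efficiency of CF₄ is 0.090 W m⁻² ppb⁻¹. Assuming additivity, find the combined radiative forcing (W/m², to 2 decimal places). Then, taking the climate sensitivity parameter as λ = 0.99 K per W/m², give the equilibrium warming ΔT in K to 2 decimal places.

CO₂: 5.35 × ln(795/423) = 5.35 × ln(1.87943) = 5.35 × 0.63097 = 3.3757 W/m².
CH₄: 0.036 × (√1803 − √692) = 0.036 × (42.4617 − 26.3059) = 0.036 × 16.1558 = 0.5816 W/m².
CFC-11: ΔF = 0.00026 × (234 − 0) = 0.00026 × 234 = 0.0608 W/m².
CF₄: Δ = 70 − 38 = 32 ppt = 0.032 ppb; ΔF = 0.090 × 0.032 = 0.0029 W/m².
Total ΔF = 3.3757 + 0.5816 + 0.0608 + 0.0029 = 4.0210 W/m².
ΔT = λ ΔF = 0.99 × 4.02 = 3.9798 K.

ΔF = 4.02 W/m²; ΔT = 3.98 K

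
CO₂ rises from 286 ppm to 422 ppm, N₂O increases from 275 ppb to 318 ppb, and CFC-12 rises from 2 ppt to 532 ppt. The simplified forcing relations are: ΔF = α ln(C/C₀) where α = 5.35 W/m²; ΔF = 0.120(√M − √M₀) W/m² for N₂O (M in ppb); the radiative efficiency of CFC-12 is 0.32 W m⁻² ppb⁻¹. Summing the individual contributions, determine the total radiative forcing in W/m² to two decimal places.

CO₂: 5.35 × ln(422/286) = 5.35 × ln(1.47552) = 5.35 × 0.38901 = 2.0812 W/m².
N₂O: 0.120 × (√318 − √275) = 0.120 × (17.8326 − 16.5831) = 0.120 × 1.2495 = 0.1499 W/m².
CFC-12: Δ = 532 − 2 = 530 ppt = 0.530 ppb; ΔF = 0.32 × 0.530 = 0.1696 W/m².
Total ΔF = 2.0812 + 0.1499 + 0.1696 = 2.4007 W/m².

ΔF = 2.40 W/m²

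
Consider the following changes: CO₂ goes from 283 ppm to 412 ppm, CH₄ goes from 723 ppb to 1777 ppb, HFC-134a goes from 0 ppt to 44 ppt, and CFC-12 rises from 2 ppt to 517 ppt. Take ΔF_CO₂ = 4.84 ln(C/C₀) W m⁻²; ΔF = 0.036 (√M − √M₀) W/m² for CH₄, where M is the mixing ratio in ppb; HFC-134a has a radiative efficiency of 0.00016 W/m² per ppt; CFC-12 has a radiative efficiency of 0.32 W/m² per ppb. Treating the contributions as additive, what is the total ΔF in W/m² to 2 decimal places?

ΔF = 2.54 W/m²

CO₂: 4.84 × ln(412/283) = 4.84 × ln(1.45583) = 4.84 × 0.37558 = 1.8178 W/m².
CH₄: 0.036 × (√1777 − √723) = 0.036 × (42.1545 − 26.8887) = 0.036 × 15.2658 = 0.5496 W/m².
HFC-134a: ΔF = 0.00016 × (44 − 0) = 0.00016 × 44 = 0.0070 W/m².
CFC-12: Δ = 517 − 2 = 515 ppt = 0.515 ppb; ΔF = 0.32 × 0.515 = 0.1648 W/m².
Total ΔF = 1.8178 + 0.5496 + 0.0070 + 0.1648 = 2.5392 W/m².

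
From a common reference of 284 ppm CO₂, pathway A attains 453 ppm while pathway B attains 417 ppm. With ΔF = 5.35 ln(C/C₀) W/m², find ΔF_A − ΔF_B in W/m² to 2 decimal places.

ΔF_A = 5.35 ln(453/284) = 5.35 × 0.46692 = 2.4980 W/m².
ΔF_B = 5.35 ln(417/284) = 5.35 × 0.38411 = 2.0550 W/m².
Difference: 2.4980 − 2.0550 = 0.4430 W/m².

ΔF_A − ΔF_B = 0.44 W/m²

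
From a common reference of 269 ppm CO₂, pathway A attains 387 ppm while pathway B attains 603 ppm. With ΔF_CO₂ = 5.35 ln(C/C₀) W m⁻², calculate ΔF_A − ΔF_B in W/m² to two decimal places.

ΔF_A − ΔF_B = -2.37 W/m²

ΔF_A = 5.35 ln(387/269) = 5.35 × 0.36371 = 1.9458 W/m².
ΔF_B = 5.35 ln(603/269) = 5.35 × 0.80721 = 4.3186 W/m².
Difference: 1.9458 − 4.3186 = -2.3728 W/m².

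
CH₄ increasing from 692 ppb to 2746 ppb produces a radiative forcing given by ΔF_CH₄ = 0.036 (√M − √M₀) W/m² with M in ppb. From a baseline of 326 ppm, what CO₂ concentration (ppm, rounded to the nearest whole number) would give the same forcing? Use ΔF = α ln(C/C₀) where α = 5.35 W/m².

C ≈ 389 ppm

CH₄ forcing: 0.036 × (√2746 − √692) = 0.036 × (52.4023 − 26.3059) = 0.036 × 26.0964 = 0.93947 W/m².
Set 5.35 ln(C/326) = 0.93947: ln(C/326) = 0.93947/5.35 = 0.17560, so C = 326 × e^0.17560 = 326 × 1.19196 = 388.58 ppm.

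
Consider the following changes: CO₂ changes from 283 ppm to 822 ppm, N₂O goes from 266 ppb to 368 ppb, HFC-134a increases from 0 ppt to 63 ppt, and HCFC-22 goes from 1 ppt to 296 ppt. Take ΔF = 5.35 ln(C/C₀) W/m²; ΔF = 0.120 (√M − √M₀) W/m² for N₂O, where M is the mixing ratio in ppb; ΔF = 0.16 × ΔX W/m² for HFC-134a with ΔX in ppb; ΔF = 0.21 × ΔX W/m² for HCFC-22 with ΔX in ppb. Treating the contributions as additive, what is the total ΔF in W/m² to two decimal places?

CO₂: 5.35 × ln(822/283) = 5.35 × ln(2.90459) = 5.35 × 1.06629 = 5.7047 W/m².
N₂O: 0.120 × (√368 − √266) = 0.120 × (19.1833 − 16.3095) = 0.120 × 2.8738 = 0.3449 W/m².
HFC-134a: Δ = 63 − 0 = 63 ppt = 0.063 ppb; ΔF = 0.16 × 0.063 = 0.0101 W/m².
HCFC-22: Δ = 296 − 1 = 295 ppt = 0.295 ppb; ΔF = 0.21 × 0.295 = 0.0620 W/m².
Total ΔF = 5.7047 + 0.3449 + 0.0101 + 0.0620 = 6.1217 W/m².

ΔF = 6.12 W/m²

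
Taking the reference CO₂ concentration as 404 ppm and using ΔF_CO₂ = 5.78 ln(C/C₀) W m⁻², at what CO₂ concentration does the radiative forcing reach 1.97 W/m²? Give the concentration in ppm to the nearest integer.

Set 5.78 ln(C/404) = 1.97, so ln(C/404) = 1.97/5.78 = 0.34083.
Then C/404 = e^0.34083 = 1.40611, giving C = 404 × 1.40611 = 568.07 ppm.

C ≈ 568 ppm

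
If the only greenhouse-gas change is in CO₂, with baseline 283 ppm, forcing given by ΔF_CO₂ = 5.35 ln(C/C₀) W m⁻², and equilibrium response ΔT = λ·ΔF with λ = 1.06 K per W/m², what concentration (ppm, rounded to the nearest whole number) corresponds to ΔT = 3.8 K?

C ≈ 553 ppm

Required forcing: ΔF = ΔT/λ = 3.8/1.06 = 3.5849 W/m².
Then ln(C/283) = ΔF/5.35 = 3.5849/5.35 = 0.67007.
So C = 283 × e^0.67007 = 283 × 1.95437 = 553.09 ppm.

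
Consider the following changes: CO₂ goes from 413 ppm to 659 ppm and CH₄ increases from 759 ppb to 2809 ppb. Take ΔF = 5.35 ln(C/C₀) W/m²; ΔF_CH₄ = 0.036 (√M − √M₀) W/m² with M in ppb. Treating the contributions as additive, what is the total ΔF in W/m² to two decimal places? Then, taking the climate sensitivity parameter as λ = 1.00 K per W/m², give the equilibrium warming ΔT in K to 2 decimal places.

CO₂: 5.35 × ln(659/413) = 5.35 × ln(1.59564) = 5.35 × 0.46727 = 2.4999 W/m².
CH₄: 0.036 × (√2809 − √759) = 0.036 × (53.0000 − 27.5500) = 0.036 × 25.4500 = 0.9162 W/m².
Total ΔF = 2.4999 + 0.9162 = 3.4161 W/m².
ΔT = λ ΔF = 1.00 × 3.42 = 3.4200 K.

ΔF = 3.42 W/m²; ΔT = 3.42 K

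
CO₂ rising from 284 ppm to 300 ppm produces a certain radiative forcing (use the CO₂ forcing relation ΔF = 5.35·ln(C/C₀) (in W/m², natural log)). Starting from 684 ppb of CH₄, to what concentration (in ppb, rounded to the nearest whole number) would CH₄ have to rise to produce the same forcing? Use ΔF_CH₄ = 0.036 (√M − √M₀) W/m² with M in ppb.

CO₂ forcing: 5.35 × ln(300/284) = 5.35 × 0.054808 = 0.29322 W/m².
Set 0.036(√M − √684) = 0.29322: √M = 0.29322/0.036 + √684 = 8.1450 + 26.1534 = 34.2984.
M = (34.2984)² = 1176.38 ppb.

M ≈ 1176 ppb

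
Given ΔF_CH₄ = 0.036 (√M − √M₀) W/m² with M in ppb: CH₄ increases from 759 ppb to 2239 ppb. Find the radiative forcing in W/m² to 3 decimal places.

CH₄: 0.036 × (√2239 − √759) = 0.036 × (47.3181 − 27.5500) = 0.036 × 19.7681 = 0.7117 W/m².

ΔF = 0.712 W/m²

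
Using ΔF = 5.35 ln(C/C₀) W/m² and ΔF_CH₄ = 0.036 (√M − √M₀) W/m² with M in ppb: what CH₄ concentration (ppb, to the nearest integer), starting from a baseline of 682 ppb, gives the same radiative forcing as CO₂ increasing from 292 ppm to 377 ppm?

CO₂ forcing: 5.35 × ln(377/292) = 5.35 × 0.255491 = 1.36688 W/m².
Set 0.036(√M − √682) = 1.36688: √M = 1.36688/0.036 + √682 = 37.9689 + 26.1151 = 64.0840.
M = (64.0840)² = 4106.76 ppb.

M ≈ 4107 ppb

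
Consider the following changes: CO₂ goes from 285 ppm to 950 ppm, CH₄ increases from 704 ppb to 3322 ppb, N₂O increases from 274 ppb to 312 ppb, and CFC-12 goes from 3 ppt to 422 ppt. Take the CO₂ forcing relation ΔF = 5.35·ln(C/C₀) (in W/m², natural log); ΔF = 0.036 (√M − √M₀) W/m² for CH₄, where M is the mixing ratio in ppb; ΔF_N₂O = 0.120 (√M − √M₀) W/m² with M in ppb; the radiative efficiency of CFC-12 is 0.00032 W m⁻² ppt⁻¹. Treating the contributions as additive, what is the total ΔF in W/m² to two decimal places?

CO₂: 5.35 × ln(950/285) = 5.35 × ln(3.33333) = 5.35 × 1.20397 = 6.4412 W/m².
CH₄: 0.036 × (√3322 − √704) = 0.036 × (57.6368 − 26.5330) = 0.036 × 31.1038 = 1.1197 W/m².
N₂O: 0.120 × (√312 − √274) = 0.120 × (17.6635 − 16.5529) = 0.120 × 1.1106 = 0.1333 W/m².
CFC-12: ΔF = 0.00032 × (422 − 3) = 0.00032 × 419 = 0.1341 W/m².
Total ΔF = 6.4412 + 1.1197 + 0.1333 + 0.1341 = 7.8283 W/m².

ΔF = 7.83 W/m²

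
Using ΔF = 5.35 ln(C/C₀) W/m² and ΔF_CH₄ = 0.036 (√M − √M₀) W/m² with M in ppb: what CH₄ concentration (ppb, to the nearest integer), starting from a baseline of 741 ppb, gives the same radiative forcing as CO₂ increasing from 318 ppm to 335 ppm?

M ≈ 1222 ppb

CO₂ forcing: 5.35 × ln(335/318) = 5.35 × 0.052079 = 0.27862 W/m².
Set 0.036(√M − √741) = 0.27862: √M = 0.27862/0.036 + √741 = 7.7394 + 27.2213 = 34.9607.
M = (34.9607)² = 1222.25 ppb.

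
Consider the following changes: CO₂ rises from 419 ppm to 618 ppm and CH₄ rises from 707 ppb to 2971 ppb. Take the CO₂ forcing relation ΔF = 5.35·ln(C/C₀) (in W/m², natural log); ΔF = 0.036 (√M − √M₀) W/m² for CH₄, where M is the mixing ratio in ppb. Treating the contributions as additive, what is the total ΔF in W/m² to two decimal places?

CO₂: 5.35 × ln(618/419) = 5.35 × ln(1.47494) = 5.35 × 0.38862 = 2.0791 W/m².
CH₄: 0.036 × (√2971 − √707) = 0.036 × (54.5069 − 26.5895) = 0.036 × 27.9174 = 1.0050 W/m².
Total ΔF = 2.0791 + 1.0050 = 3.0841 W/m².

ΔF = 3.08 W/m²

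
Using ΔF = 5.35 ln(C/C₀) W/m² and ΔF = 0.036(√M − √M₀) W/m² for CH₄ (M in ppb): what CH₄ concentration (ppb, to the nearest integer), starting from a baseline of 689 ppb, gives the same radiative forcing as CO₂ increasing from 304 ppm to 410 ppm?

CO₂ forcing: 5.35 × ln(410/304) = 5.35 × 0.299129 = 1.60034 W/m².
Set 0.036(√M − √689) = 1.60034: √M = 1.60034/0.036 + √689 = 44.4539 + 26.2488 = 70.7027.
M = (70.7027)² = 4998.87 ppb.

M ≈ 4999 ppb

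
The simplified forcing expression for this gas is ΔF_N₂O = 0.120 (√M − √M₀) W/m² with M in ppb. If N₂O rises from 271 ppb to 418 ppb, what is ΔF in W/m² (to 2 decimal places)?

N₂O: 0.120 × (√418 − √271) = 0.120 × (20.4450 − 16.4621) = 0.120 × 3.9829 = 0.4779 W/m².

ΔF = 0.48 W/m²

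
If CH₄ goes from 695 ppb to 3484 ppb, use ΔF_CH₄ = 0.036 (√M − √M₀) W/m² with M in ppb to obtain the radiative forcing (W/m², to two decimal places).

CH₄: 0.036 × (√3484 − √695) = 0.036 × (59.0254 − 26.3629) = 0.036 × 32.6625 = 1.1759 W/m².

ΔF = 1.18 W/m²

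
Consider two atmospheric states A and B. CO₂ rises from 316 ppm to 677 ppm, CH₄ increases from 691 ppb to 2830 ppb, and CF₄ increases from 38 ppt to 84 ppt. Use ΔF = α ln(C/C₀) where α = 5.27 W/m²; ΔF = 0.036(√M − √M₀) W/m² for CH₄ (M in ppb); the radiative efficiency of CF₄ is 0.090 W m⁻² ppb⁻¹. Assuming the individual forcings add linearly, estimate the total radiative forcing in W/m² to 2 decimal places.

CO₂: 5.27 × ln(677/316) = 5.27 × ln(2.14241) = 5.27 × 0.76193 = 4.0154 W/m².
CH₄: 0.036 × (√2830 − √691) = 0.036 × (53.1977 − 26.2869) = 0.036 × 26.9108 = 0.9688 W/m².
CF₄: Δ = 84 − 38 = 46 ppt = 0.046 ppb; ΔF = 0.090 × 0.046 = 0.0041 W/m².
Total ΔF = 4.0154 + 0.9688 + 0.0041 = 4.9883 W/m².

ΔF = 4.99 W/m²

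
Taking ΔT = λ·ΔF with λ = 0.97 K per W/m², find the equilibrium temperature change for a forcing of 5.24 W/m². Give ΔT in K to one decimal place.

ΔT = λ ΔF = 0.97 × 5.24 = 5.0828 K.

ΔT = 5.1 K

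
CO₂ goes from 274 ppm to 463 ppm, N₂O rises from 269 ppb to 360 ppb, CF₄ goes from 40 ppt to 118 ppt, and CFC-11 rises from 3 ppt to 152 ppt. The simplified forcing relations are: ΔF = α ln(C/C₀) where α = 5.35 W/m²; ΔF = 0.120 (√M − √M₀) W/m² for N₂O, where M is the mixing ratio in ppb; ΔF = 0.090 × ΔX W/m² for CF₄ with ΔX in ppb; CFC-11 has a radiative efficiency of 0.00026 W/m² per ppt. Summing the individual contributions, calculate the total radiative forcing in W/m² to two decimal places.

CO₂: 5.35 × ln(463/274) = 5.35 × ln(1.68978) = 5.35 × 0.52460 = 2.8066 W/m².
N₂O: 0.120 × (√360 − √269) = 0.120 × (18.9737 − 16.4012) = 0.120 × 2.5725 = 0.3087 W/m².
CF₄: Δ = 118 − 40 = 78 ppt = 0.078 ppb; ΔF = 0.090 × 0.078 = 0.0070 W/m².
CFC-11: ΔF = 0.00026 × (152 − 3) = 0.00026 × 149 = 0.0387 W/m².
Total ΔF = 2.8066 + 0.3087 + 0.0070 + 0.0387 = 3.1610 W/m².

ΔF = 3.16 W/m²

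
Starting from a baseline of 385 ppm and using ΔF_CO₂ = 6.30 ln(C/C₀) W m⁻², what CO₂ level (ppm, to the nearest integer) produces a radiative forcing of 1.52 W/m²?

Set 6.30 ln(C/385) = 1.52, so ln(C/385) = 1.52/6.30 = 0.24127.
Then C/385 = e^0.24127 = 1.27286, giving C = 385 × 1.27286 = 490.05 ppm.

C ≈ 490 ppm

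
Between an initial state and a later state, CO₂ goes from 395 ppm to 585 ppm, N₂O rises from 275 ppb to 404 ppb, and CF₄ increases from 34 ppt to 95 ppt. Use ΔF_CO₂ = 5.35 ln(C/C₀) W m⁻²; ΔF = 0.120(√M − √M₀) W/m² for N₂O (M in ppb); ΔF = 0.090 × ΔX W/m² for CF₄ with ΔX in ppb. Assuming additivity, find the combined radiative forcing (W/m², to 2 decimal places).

ΔF = 2.53 W/m²

CO₂: 5.35 × ln(585/395) = 5.35 × ln(1.48101) = 5.35 × 0.39272 = 2.1011 W/m².
N₂O: 0.120 × (√404 − √275) = 0.120 × (20.0998 − 16.5831) = 0.120 × 3.5167 = 0.4220 W/m².
CF₄: Δ = 95 − 34 = 61 ppt = 0.061 ppb; ΔF = 0.090 × 0.061 = 0.0055 W/m².
Total ΔF = 2.1011 + 0.4220 + 0.0055 = 2.5286 W/m².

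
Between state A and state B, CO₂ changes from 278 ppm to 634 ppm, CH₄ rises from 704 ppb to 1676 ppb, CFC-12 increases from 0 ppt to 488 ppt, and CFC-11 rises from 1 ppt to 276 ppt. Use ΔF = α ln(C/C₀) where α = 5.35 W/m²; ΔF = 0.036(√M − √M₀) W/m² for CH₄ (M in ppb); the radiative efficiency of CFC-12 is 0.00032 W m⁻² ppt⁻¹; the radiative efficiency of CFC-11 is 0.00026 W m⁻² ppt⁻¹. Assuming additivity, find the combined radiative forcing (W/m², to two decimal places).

CO₂: 5.35 × ln(634/278) = 5.35 × ln(2.28058) = 5.35 × 0.82443 = 4.4107 W/m².
CH₄: 0.036 × (√1676 − √704) = 0.036 × (40.9390 − 26.5330) = 0.036 × 14.4060 = 0.5186 W/m².
CFC-12: ΔF = 0.00032 × (488 − 0) = 0.00032 × 488 = 0.1562 W/m².
CFC-11: ΔF = 0.00026 × (276 − 1) = 0.00026 × 275 = 0.0715 W/m².
Total ΔF = 4.4107 + 0.5186 + 0.1562 + 0.0715 = 5.1570 W/m².

ΔF = 5.16 W/m²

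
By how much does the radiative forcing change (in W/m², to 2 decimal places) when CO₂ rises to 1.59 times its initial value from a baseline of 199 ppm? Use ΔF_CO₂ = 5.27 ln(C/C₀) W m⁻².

ΔF = 2.44 W/m²

ΔF = 5.27 × ln(1.59) = 5.27 × 0.46373 = 2.4439 W/m².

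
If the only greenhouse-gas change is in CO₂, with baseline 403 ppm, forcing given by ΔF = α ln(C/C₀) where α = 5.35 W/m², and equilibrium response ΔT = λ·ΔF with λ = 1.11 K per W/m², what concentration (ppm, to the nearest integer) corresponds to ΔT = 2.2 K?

C ≈ 584 ppm

Required forcing: ΔF = ΔT/λ = 2.2/1.11 = 1.9820 W/m².
Then ln(C/403) = ΔF/5.35 = 1.9820/5.35 = 0.37047.
So C = 403 × e^0.37047 = 403 × 1.44842 = 583.71 ppm.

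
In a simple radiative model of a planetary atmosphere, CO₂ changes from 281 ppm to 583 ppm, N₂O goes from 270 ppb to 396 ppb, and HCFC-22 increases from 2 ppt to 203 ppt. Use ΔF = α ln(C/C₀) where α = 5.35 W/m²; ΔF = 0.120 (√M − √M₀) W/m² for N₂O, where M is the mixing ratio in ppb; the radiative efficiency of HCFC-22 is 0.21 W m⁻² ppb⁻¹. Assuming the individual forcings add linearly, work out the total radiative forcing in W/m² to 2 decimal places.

ΔF = 4.36 W/m²

CO₂: 5.35 × ln(583/281) = 5.35 × ln(2.07473) = 5.35 × 0.72983 = 3.9046 W/m².
N₂O: 0.120 × (√396 − √270) = 0.120 × (19.8997 − 16.4317) = 0.120 × 3.4680 = 0.4162 W/m².
HCFC-22: Δ = 203 − 2 = 201 ppt = 0.201 ppb; ΔF = 0.21 × 0.201 = 0.0422 W/m².
Total ΔF = 3.9046 + 0.4162 + 0.0422 = 4.3630 W/m².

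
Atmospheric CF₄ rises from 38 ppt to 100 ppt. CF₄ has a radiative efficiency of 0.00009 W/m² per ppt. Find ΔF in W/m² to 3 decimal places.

CF₄: ΔF = 0.00009 × (100 − 38) = 0.00009 × 62 = 0.0056 W/m².

ΔF = 0.006 W/m²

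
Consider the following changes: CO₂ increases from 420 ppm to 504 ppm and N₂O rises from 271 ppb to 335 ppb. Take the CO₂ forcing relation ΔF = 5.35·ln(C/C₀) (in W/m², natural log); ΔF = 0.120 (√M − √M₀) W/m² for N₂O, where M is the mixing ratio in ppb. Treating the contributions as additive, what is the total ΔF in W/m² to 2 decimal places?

ΔF = 1.20 W/m²

CO₂: 5.35 × ln(504/420) = 5.35 × ln(1.20000) = 5.35 × 0.18232 = 0.9754 W/m².
N₂O: 0.120 × (√335 − √271) = 0.120 × (18.3030 − 16.4621) = 0.120 × 1.8409 = 0.2209 W/m².
Total ΔF = 0.9754 + 0.2209 = 1.1963 W/m².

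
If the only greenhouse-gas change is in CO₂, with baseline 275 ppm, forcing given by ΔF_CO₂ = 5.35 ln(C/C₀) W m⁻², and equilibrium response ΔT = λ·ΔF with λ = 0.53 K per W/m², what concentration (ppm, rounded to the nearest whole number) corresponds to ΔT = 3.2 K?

C ≈ 850 ppm

Required forcing: ΔF = ΔT/λ = 3.2/0.53 = 6.0377 W/m².
Then ln(C/275) = ΔF/5.35 = 6.0377/5.35 = 1.12854.
So C = 275 × e^1.12854 = 275 × 3.09114 = 850.06 ppm.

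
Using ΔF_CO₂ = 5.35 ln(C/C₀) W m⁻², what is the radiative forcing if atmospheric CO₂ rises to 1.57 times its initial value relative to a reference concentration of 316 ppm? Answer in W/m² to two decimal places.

ΔF = 2.41 W/m²

ΔF = 5.35 × ln(1.57) = 5.35 × 0.45108 = 2.4133 W/m².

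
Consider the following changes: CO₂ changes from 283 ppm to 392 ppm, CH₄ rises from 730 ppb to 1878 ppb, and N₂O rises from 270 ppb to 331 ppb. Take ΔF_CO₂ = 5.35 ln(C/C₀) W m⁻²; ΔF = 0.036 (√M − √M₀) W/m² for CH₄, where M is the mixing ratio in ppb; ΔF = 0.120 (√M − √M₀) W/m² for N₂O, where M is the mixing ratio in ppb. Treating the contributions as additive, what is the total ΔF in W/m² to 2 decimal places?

ΔF = 2.54 W/m²

CO₂: 5.35 × ln(392/283) = 5.35 × ln(1.38516) = 5.35 × 0.32582 = 1.7431 W/m².
CH₄: 0.036 × (√1878 − √730) = 0.036 × (43.3359 − 27.0185) = 0.036 × 16.3174 = 0.5874 W/m².
N₂O: 0.120 × (√331 − √270) = 0.120 × (18.1934 − 16.4317) = 0.120 × 1.7617 = 0.2114 W/m².
Total ΔF = 1.7431 + 0.5874 + 0.2114 = 2.5419 W/m².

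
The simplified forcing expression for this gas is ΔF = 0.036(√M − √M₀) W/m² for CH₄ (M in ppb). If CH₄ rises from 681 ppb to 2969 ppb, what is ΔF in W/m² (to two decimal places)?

ΔF = 1.02 W/m²

CH₄: 0.036 × (√2969 − √681) = 0.036 × (54.4885 − 26.0960) = 0.036 × 28.3925 = 1.0221 W/m².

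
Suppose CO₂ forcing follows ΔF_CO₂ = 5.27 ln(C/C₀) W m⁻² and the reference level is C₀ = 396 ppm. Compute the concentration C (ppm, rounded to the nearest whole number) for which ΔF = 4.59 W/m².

Set 5.27 ln(C/396) = 4.59, so ln(C/396) = 4.59/5.27 = 0.87097.
Then C/396 = e^0.87097 = 2.38923, giving C = 396 × 2.38923 = 946.14 ppm.

C ≈ 946 ppm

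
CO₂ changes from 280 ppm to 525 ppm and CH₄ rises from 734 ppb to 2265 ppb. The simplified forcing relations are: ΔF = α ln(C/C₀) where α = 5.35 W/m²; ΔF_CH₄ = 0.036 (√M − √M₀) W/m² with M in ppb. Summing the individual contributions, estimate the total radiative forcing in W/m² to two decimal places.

ΔF = 4.10 W/m²

CO₂: 5.35 × ln(525/280) = 5.35 × ln(1.87500) = 5.35 × 0.62861 = 3.3631 W/m².
CH₄: 0.036 × (√2265 − √734) = 0.036 × (47.5920 − 27.0924) = 0.036 × 20.4996 = 0.7380 W/m².
Total ΔF = 3.3631 + 0.7380 = 4.1011 W/m².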